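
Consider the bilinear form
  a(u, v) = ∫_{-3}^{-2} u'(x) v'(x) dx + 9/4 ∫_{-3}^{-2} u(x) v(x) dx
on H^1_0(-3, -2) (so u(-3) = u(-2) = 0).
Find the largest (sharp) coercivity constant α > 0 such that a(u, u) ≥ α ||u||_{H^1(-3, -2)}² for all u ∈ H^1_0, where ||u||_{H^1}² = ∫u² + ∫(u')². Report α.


α = 1

Coercivity of a(·,·) on H^1_0(-3, -2) means a(u, u) ≥ α ||u||_{H^1}² for every u ∈ H^1_0.
The interval has length L = 1, and Poincaré/coercivity depend only on L. Here a(u, u) = ∫(u')² + (9/4)·∫u².
Here c = 9/4 ≥ 1, so a(u,u) = ∫(u')² + c∫u² ≥ ∫(u')² + ∫u² = ||u||_{H^1}², i.e. α = 1 works. No larger α is possible: a(u,u) ≥ α||u||_{H^1}² means (1−α)∫(u')² ≥ (α−c)∫u², and for the modes u_n = sin(nπ(x−x₀)/L) (x₀ the left endpoint) one has ∫u_n²/∫(u_n')² = (L/(nπ))² → 0, so a(u_n,u_n)/||u_n||_{H^1}² → 1. Hence the optimal constant is α = 1.
Therefore α = 1.


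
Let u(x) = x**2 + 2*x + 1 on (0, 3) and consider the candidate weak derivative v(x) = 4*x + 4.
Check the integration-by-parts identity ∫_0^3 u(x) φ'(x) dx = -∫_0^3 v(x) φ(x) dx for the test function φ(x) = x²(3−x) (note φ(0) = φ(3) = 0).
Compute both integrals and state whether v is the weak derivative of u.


LHS = -189/5, RHS = -378/5. No, v is not the weak derivative of u.

u(x) = x**2 + 2*x + 1, classical derivative u'(x) = 2*x + 2.
φ(x) = x²(3−x), so φ'(x) = 3*x*(2 - x).
Note φ(0) = φ(3) = 0, so the boundary term u·φ vanishes.
LHS = ∫_0^3 u(x) φ'(x) dx = ∫_0^3 (-3*x^4 + 9*x^2 + 6*x) dx. Term by term:
  ∫_0^3 -3*x^4 dx = -729/5;  ∫_0^3 9*x^2 dx = 81;  ∫_0^3 6*x dx = 27.
Sum: -729/5 + 81 + 27 = -189/5.
So LHS = -189/5.
∫_0^3 v(x) φ(x) dx = ∫_0^3 (-4*x^4 + 8*x^3 + 12*x^2) dx. Term by term:
  ∫_0^3 -4*x^4 dx = -972/5;  ∫_0^3 8*x^3 dx = 162;  ∫_0^3 12*x^2 dx = 108.
Sum: -972/5 + 162 + 108 = 378/5.
So RHS = -∫_0^3 v(x) φ(x) dx = -378/5.
LHS − RHS = 189/5 ≠ 0, so the identity fails.
(For a valid weak derivative the identity must hold for EVERY test function, in particular this one. The failure shows v is NOT the weak derivative of u.)
Correct weak derivative would be u'(x) = 2*x + 2.


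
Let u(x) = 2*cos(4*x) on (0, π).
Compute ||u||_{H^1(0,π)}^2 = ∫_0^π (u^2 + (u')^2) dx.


||u||_{H^1(0,π)}^2 = 34*π

u'(x) = -8*sin(4*x).
Expand u² and (u')² and integrate term by term on (0, π), using: for integers n ≥ 1, ∫_0^π sin²(nx) dx = ∫_0^π cos²(nx) dx = π/2; for n ≠ n', ∫_0^π sin(nx)sin(n'x) dx = ∫_0^π cos(nx)cos(n'x) dx = 0; and by product-to-sum, ∫_0^π sin(nx)cos(n'x) dx = ½∫_0^π [sin((n+n')x) + sin((n−n')x)] dx, which is 0 when n+n' is even and 2n/(n²−n'²) when n+n' is odd (it need not vanish on (0, π)).
  u² squared terms: (2)²·∫cos(4x)² dx = 4·π/2 = 2*π.
  So ∫_0^π u² dx = 2*π.
  (u')² squared terms: (-8)²·∫sin(4x)² dx = 64·π/2 = 32*π.
  So ∫_0^π (u')² dx = 32*π.
||u||_{H^1}^2 = (2*π) + (32*π) = 34*π.


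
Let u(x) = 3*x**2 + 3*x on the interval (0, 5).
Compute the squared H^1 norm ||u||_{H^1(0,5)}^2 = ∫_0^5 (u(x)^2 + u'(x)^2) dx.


||u||_{H^1}^2 = 21615/2

The H^1 norm (squared) on an interval (0, L) is
  ||u||_{H^1}^2 = ∫_0^L u(x)^2 dx + ∫_0^L u'(x)^2 dx.
Compute u'(x) = 6*x + 3.
Then u(x)^2 = 9*x**4 + 18*x**3 + 9*x**2 and u'(x)^2 = 36*x**2 + 36*x + 9.
Integrate each monomial from 0 to 5 using ∫_0^5 c·x^n dx = c·5^(n+1)/(n+1):
  ∫_0^5 u(x)^2 dx = ∫_0^5 (9*x^4 + 18*x^3 + 9*x^2) dx. Term by term:
    ∫_0^5 9*x^4 dx = 5625;  ∫_0^5 18*x^3 dx = 5625/2;  ∫_0^5 9*x^2 dx = 375.
  Sum: 5625 + 5625/2 + 375 = 17625/2.
  ∫_0^5 u'(x)^2 dx = ∫_0^5 (36*x^2 + 36*x + 9) dx. Term by term:
    ∫_0^5 36*x^2 dx = 1500;  ∫_0^5 36*x dx = 450;  ∫_0^5 9 dx = 45.
  Sum: 1500 + 450 + 45 = 1995.
Adding: ||u||_{H^1}^2 = 17625/2 + 1995 = 21615/2.


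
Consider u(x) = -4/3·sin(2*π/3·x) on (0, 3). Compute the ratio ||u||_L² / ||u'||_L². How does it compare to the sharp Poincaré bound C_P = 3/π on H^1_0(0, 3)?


||u||_L² / ||u'||_L² = 3/(2*π) < C_P = 3/π.

u(x) = -4/3·sin(2*π/3·x), so u'(x) = -8*π*cos(2*π*x/3)/9.
Writing u(x) = A·sin(kπx/L) with A = -4/3 and k = 2, use ∫_0^L sin²(kπx/L) dx = L/2 and ∫_0^L cos²(kπx/L) dx = L/2.
u² = 16/9·sin²(2*π/3·x) and (u')² = 64*π^2/81·cos²(2*π/3·x), and each of sin², cos² integrates to L/2 = 3/2 over (0, 3).
∫_0^3 u² dx = 8/3, so ||u||_L² = 2*sqrt(6)/3.
∫_0^3 (u')² dx = 32*π^2/27, so ||u'||_L² = 4*sqrt(6)*π/9.
Ratio ||u||_L² / ||u'||_L² = 3/(2*π).
Sharp Poincaré constant on H^1_0(0, 3) is C_P = L/π = 3/π, achieved by sin(π/3·x).
This is the k = 2 harmonic; the ratio L/(kπ) is strictly less than C_P = L/π, consistent with the sharp inequality ||u||_L² ≤ C_P ||u'||_L².


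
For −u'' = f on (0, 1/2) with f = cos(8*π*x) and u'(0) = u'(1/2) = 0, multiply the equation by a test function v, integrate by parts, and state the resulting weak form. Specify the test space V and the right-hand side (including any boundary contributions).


V = H^1(0, 1/2) (no boundary constraint on v; u is determined up to an additive constant); weak form: ∫_0^1/2 u'v' dx = ∫_0^1/2 (cos(8*π*x)) v dx for all v ∈ V.

Multiply both sides by a test function v and integrate from 0 to 1/2:
  ∫_0^1/2 −u''(x) v(x) dx = ∫_0^1/2 f(x) v(x) dx.
Integrate the LHS by parts once:
  ∫_0^1/2 −u'' v dx = −[u'(x) v(x)]_0^1/2 + ∫_0^1/2 u'(x) v'(x) dx.
Thus ∫_0^1/2 u'(x) v'(x) dx = ∫_0^1/2 f(x) v(x) dx + [u'(x) v(x)]_0^1/2.
Choose V so that boundary terms are either known or forced to vanish.
u has homogeneous Neumann: u'(0) = u'(1/2) = 0. So [u' v]_0^1/2 = 0·v(1/2) − 0·v(0) = 0 for any v; take V = H^1(0, 1/2).
Weak formulation: find u (satisfying any essential BC) such that ∫_0^1/2 u'(x) v'(x) dx = ∫_0^1/2 f v dx for all v ∈ V (homogeneous Neumann, so boundary terms vanish).
Substituting f(x) = cos(8*π*x), the right-hand side is ∫_0^1/2 (cos(8*π*x)) v dx.
Compatibility check (pure Neumann): taking v ≡ 1 ∈ V gives 0 = ∫_0^1/2 f dx + (0) − (0), i.e. ∫_0^1/2 f dx must equal u'(0) − u'(1/2) = 0. Indeed ∫_0^1/2 (cos(8*π*x)) dx = 0, so the data are compatible. The solution is then unique only up to an additive constant (fix it e.g. by requiring ∫_0^1/2 u dx = 0).


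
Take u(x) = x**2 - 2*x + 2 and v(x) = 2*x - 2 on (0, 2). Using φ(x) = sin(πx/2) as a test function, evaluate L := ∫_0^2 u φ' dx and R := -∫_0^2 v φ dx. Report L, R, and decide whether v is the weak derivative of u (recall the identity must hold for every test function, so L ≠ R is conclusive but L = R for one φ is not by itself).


LHS = 0, RHS = 0. Yes, v = u' weakly.

u(x) = x**2 - 2*x + 2, classical derivative u'(x) = 2*x - 2.
φ(x) = sin(πx/2), so φ'(x) = π*cos(π*x/2)/2.
Note φ(0) = φ(2) = 0, so the boundary term u·φ vanishes.
LHS = ∫_0^2 u(x) φ'(x) dx = ∫_0^2 (π*x^2*cos(π*x/2)/2 - π*x*cos(π*x/2) + π*cos(π*x/2)) dx. Term by term:
  ∫_0^2 π*cos(π*x/2) dx = 0;  ∫_0^2 π*x^2*cos(π*x/2)/2 dx = -8/π;  ∫_0^2 -π*x*cos(π*x/2) dx = 8/π.
Sum: 0 − 8/π + 8/π = 0.
So LHS = 0.
∫_0^2 v(x) φ(x) dx = ∫_0^2 (2*x*sin(π*x/2) - 2*sin(π*x/2)) dx. Term by term:
  ∫_0^2 -2*sin(π*x/2) dx = -8/π;  ∫_0^2 2*x*sin(π*x/2) dx = 8/π.
Sum: -8/π + 8/π = 0.
So RHS = -∫_0^2 v(x) φ(x) dx = 0.
LHS = RHS, so the identity holds for this test φ.
Moreover u is smooth here and v(x) = u'(x) = 2*x - 2 pointwise, so the identity holds for every test function. Hence v is the weak derivative of u.


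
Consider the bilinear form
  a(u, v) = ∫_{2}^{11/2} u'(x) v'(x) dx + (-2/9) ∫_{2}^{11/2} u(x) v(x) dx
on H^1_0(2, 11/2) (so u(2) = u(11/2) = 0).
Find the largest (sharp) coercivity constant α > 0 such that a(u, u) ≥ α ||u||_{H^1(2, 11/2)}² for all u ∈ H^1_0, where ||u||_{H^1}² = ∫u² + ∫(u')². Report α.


α = 2*(-49 + 18*π^2)/(9*(4*π^2 + 49))

Coercivity of a(·,·) on H^1_0(2, 11/2) means a(u, u) ≥ α ||u||_{H^1}² for every u ∈ H^1_0.
The interval has length L = 7/2, and Poincaré/coercivity depend only on L. Here a(u, u) = ∫(u')² + (-2/9)·∫u².
Here c = -2/9 < 0 with |c| < (π/L)² = 4*π^2/49, so coercivity still holds. The condition a(u,u) ≥ α||u||_{H^1}² reads (1−α)∫(u')² ≥ (α−c)∫u². Any admissible α is ≤ 1 (rapidly oscillating u have ∫u²/∫(u')² → 0), and α = 1 would force 0 ≥ (1−c)∫u², impossible since c < 1; so 1−α > 0. By the sharp Poincaré inequality on H^1_0 of an interval of length L, ∫(u')² ≥ (π/L)²∫u² with equality for the first sine mode sin(π(x−x₀)/L) (x₀ the left endpoint), so the inequality holds for all u iff (1−α)(π/L)² ≥ α − c, i.e. α ≤ ((π/L)² + c)/((π/L)² + 1) = (1 + c(L/π)²)/(1 + (L/π)²). (Direct route, valid since c ≤ 0: Poincaré gives c∫u² ≥ c(L/π)²∫(u')², so a(u,u) ≥ (1 + c(L/π)²)∫(u')², while ||u||_{H^1}² ≤ (1 + (L/π)²)∫(u')²; dividing yields the same α.) With (π/L)² = 4*π^2/49 and c = -2/9, the largest admissible constant is α = ((π/L)² + c)/((π/L)² + 1).
Simplifying, α = 2*(-49 + 18*π^2)/(9*(4*π^2 + 49)).


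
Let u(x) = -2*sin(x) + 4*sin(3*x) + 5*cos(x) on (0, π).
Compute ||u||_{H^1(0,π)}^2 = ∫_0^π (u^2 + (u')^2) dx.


||u||_{H^1(0,π)}^2 = 109*π

u'(x) = -5*sin(x) - 2*cos(x) + 12*cos(3*x).
Expand u² and (u')² and integrate term by term on (0, π), using: for integers n ≥ 1, ∫_0^π sin²(nx) dx = ∫_0^π cos²(nx) dx = π/2; for n ≠ n', ∫_0^π sin(nx)sin(n'x) dx = ∫_0^π cos(nx)cos(n'x) dx = 0; and by product-to-sum, ∫_0^π sin(nx)cos(n'x) dx = ½∫_0^π [sin((n+n')x) + sin((n−n')x)] dx, which is 0 when n+n' is even and 2n/(n²−n'²) when n+n' is odd (it need not vanish on (0, π)).
  u² squared terms: (-2)²·∫sin(x)² dx = 4·π/2 = 2*π;  (4)²·∫sin(3x)² dx = 16·π/2 = 8*π;  (5)²·∫cos(x)² dx = 25·π/2 = 25*π/2.
  u² cross terms: 2·(-2)·(4)·∫sin(x)·sin(3x) dx = -16·(0) = 0;  2·(-2)·(5)·∫sin(x)·cos(x) dx = -20·(0) = 0;  2·(4)·(5)·∫sin(3x)·cos(x) dx = 40·(0) = 0.
  So ∫_0^π u² dx = 2*π + 8*π + 25*π/2 + 0 + 0 + 0 = 45*π/2.
  (u')² squared terms: (-5)²·∫sin(x)² dx = 25·π/2 = 25*π/2;  (-2)²·∫cos(x)² dx = 4·π/2 = 2*π;  (12)²·∫cos(3x)² dx = 144·π/2 = 72*π.
  (u')² cross terms: 2·(-5)·(-2)·∫sin(x)·cos(x) dx = 20·(0) = 0;  2·(-5)·(12)·∫sin(x)·cos(3x) dx = -120·(0) = 0;  2·(-2)·(12)·∫cos(x)·cos(3x) dx = -48·(0) = 0.
  So ∫_0^π (u')² dx = 25*π/2 + 2*π + 72*π + 0 + 0 + 0 = 173*π/2.
||u||_{H^1}^2 = (45*π/2) + (173*π/2) = 109*π.


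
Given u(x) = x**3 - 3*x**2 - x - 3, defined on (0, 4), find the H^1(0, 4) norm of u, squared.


||u||_{H^1}^2 = 46904/105

The H^1 norm (squared) on an interval (0, L) is
  ||u||_{H^1}^2 = ∫_0^L u(x)^2 dx + ∫_0^L u'(x)^2 dx.
Compute u'(x) = 3*x**2 - 6*x - 1.
Then u(x)^2 = x**6 - 6*x**5 + 7*x**4 + 19*x**2 + 6*x + 9 and u'(x)^2 = 9*x**4 - 36*x**3 + 30*x**2 + 12*x + 1.
Integrate each monomial from 0 to 4 using ∫_0^4 c·x^n dx = c·4^(n+1)/(n+1):
  ∫_0^4 u(x)^2 dx = ∫_0^4 (x^6 - 6*x^5 + 7*x^4 + 19*x^2 + 6*x + 9) dx. Term by term:
    ∫_0^4 x^6 dx = 16384/7;  ∫_0^4 -6*x^5 dx = -4096;  ∫_0^4 7*x^4 dx = 7168/5;
    ∫_0^4 19*x^2 dx = 1216/3;  ∫_0^4 6*x dx = 48;  ∫_0^4 9 dx = 36.
  Sum: 16384/7 − 4096 + 7168/5 + 1216/3 + 48 + 36 = 17588/105.
  ∫_0^4 u'(x)^2 dx = ∫_0^4 (9*x^4 - 36*x^3 + 30*x^2 + 12*x + 1) dx. Term by term:
    ∫_0^4 9*x^4 dx = 9216/5;  ∫_0^4 -36*x^3 dx = -2304;  ∫_0^4 30*x^2 dx = 640;
    ∫_0^4 12*x dx = 96;  ∫_0^4 1 dx = 4.
  Sum: 9216/5 − 2304 + 640 + 96 + 4 = 1396/5.
Adding: ||u||_{H^1}^2 = 17588/105 + 1396/5 = 46904/105.


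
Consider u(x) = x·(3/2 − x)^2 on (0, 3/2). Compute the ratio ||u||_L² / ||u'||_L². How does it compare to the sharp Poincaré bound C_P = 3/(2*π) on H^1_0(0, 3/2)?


||u||_L² / ||u'||_L² = 3*sqrt(14)/28 < C_P = 3/(2*π).

u(x) = x·(3/2 − x)^2, so u'(x) = 3*x^2 - 6*x + 9/4.
u(x) = x·(3/2 − x)^2 vanishes at x = 0 and x = 3/2, so u ∈ H^1_0(0, 3/2). Differentiate via the product rule and integrate the resulting polynomials term by term.
  ∫_0^3/2 u² dx = ∫_0^3/2 (x^6 - 6*x^5 + 27*x^4/2 - 27*x^3/2 + 81*x^2/16) dx. Term by term:
    ∫_0^3/2 x^6 dx = 2187/896;  ∫_0^3/2 -6*x^5 dx = -729/64;  ∫_0^3/2 27*x^4/2 dx = 6561/320;
    ∫_0^3/2 -27*x^3/2 dx = -2187/128;  ∫_0^3/2 81*x^2/16 dx = 729/128.
  Sum: 2187/896 − 729/64 + 6561/320 − 2187/128 + 729/128 = 729/4480.
  ∫_0^3/2 (u')² dx = ∫_0^3/2 (9*x^4 - 36*x^3 + 99*x^2/2 - 27*x + 81/16) dx. Term by term:
    ∫_0^3/2 9*x^4 dx = 2187/160;  ∫_0^3/2 -36*x^3 dx = -729/16;  ∫_0^3/2 99*x^2/2 dx = 891/16;
    ∫_0^3/2 -27*x dx = -243/8;  ∫_0^3/2 81/16 dx = 243/32.
  Sum: 2187/160 − 729/16 + 891/16 − 243/8 + 243/32 = 81/80.
∫_0^3/2 u² dx = 729/4480, so ||u||_L² = 27*sqrt(70)/560.
∫_0^3/2 (u')² dx = 81/80, so ||u'||_L² = 9*sqrt(5)/20.
Ratio ||u||_L² / ||u'||_L² = 3*sqrt(14)/28.
Sharp Poincaré constant on H^1_0(0, 3/2) is C_P = L/π = 3/(2*π), achieved by sin(2*π/3·x).
A polynomial bump cannot attain the sharp Poincaré constant (only the first sine eigenfunction does), so the ratio is strictly less than C_P, consistent with ||u||_L² ≤ C_P ||u'||_L².


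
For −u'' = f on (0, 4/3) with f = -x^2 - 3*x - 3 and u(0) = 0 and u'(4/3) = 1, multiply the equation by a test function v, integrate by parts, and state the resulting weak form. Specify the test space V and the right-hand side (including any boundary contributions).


V = {v ∈ H^1(0, 4/3) : v(0) = 0} (test functions vanish at x = 0 where u is specified); weak form: ∫_0^4/3 u'v' dx = ∫_0^4/3 (-x^2 - 3*x - 3) v dx + v(4/3) for all v ∈ V.

Multiply both sides by a test function v and integrate from 0 to 4/3:
  ∫_0^4/3 −u''(x) v(x) dx = ∫_0^4/3 f(x) v(x) dx.
Integrate the LHS by parts once:
  ∫_0^4/3 −u'' v dx = −[u'(x) v(x)]_0^4/3 + ∫_0^4/3 u'(x) v'(x) dx.
Thus ∫_0^4/3 u'(x) v'(x) dx = ∫_0^4/3 f(x) v(x) dx + [u'(x) v(x)]_0^4/3.
Choose V so that boundary terms are either known or forced to vanish.
Mixed BC: u(0) = 0 (Dirichlet) and u'(4/3) = 1 (Neumann). Define V = {v ∈ H^1(0, 4/3) : v(0) = 0}. Then [u' v]_0^4/3 = u'(4/3)·v(4/3) − u'(0)·0 = v(4/3).
Weak formulation: find u (satisfying any essential BC) such that ∫_0^4/3 u'(x) v'(x) dx = ∫_0^4/3 f v dx + v(4/3) for all v ∈ V (Dirichlet at 0 absorbed into V; Neumann datum at x = 4/3 contributes the boundary term).
Substituting f(x) = -x^2 - 3*x - 3, the right-hand side is ∫_0^4/3 (-x^2 - 3*x - 3) v dx + v(4/3).


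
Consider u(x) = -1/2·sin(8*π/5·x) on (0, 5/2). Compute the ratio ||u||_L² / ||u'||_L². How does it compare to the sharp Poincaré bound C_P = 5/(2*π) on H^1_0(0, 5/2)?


||u||_L² / ||u'||_L² = 5/(8*π) < C_P = 5/(2*π).

u(x) = -1/2·sin(8*π/5·x), so u'(x) = -4*π*cos(8*π*x/5)/5.
Writing u(x) = A·sin(kπx/L) with A = -1/2 and k = 4, use ∫_0^L sin²(kπx/L) dx = L/2 and ∫_0^L cos²(kπx/L) dx = L/2.
u² = 1/4·sin²(8*π/5·x) and (u')² = 16*π^2/25·cos²(8*π/5·x), and each of sin², cos² integrates to L/2 = 5/4 over (0, 5/2).
∫_0^5/2 u² dx = 5/16, so ||u||_L² = sqrt(5)/4.
∫_0^5/2 (u')² dx = 4*π^2/5, so ||u'||_L² = 2*sqrt(5)*π/5.
Ratio ||u||_L² / ||u'||_L² = 5/(8*π).
Sharp Poincaré constant on H^1_0(0, 5/2) is C_P = L/π = 5/(2*π), achieved by sin(2*π/5·x).
This is the k = 4 harmonic; the ratio L/(kπ) is strictly less than C_P = L/π, consistent with the sharp inequality ||u||_L² ≤ C_P ||u'||_L².


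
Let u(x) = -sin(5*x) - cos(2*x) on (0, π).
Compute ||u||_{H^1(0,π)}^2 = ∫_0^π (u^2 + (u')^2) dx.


||u||_{H^1(0,π)}^2 = 100/21 + 31*π/2

u'(x) = 2*sin(2*x) - 5*cos(5*x).
Expand u² and (u')² and integrate term by term on (0, π), using: for integers n ≥ 1, ∫_0^π sin²(nx) dx = ∫_0^π cos²(nx) dx = π/2; for n ≠ n', ∫_0^π sin(nx)sin(n'x) dx = ∫_0^π cos(nx)cos(n'x) dx = 0; and by product-to-sum, ∫_0^π sin(nx)cos(n'x) dx = ½∫_0^π [sin((n+n')x) + sin((n−n')x)] dx, which is 0 when n+n' is even and 2n/(n²−n'²) when n+n' is odd (it need not vanish on (0, π)).
  u² squared terms: (-1)²·∫cos(2x)² dx = 1·π/2 = π/2;  (-1)²·∫sin(5x)² dx = 1·π/2 = π/2.
  u² cross terms: 2·(-1)·(-1)·∫cos(2x)·sin(5x) dx = 2·(10/21) = 20/21.
  So ∫_0^π u² dx = π/2 + π/2 + 20/21 = 20/21 + π.
  (u')² squared terms: (-5)²·∫cos(5x)² dx = 25·π/2 = 25*π/2;  (2)²·∫sin(2x)² dx = 4·π/2 = 2*π.
  (u')² cross terms: 2·(-5)·(2)·∫cos(5x)·sin(2x) dx = -20·(-4/21) = 80/21.
  So ∫_0^π (u')² dx = 25*π/2 + 2*π + 80/21 = 80/21 + 29*π/2.
||u||_{H^1}^2 = (20/21 + π) + (80/21 + 29*π/2) = 100/21 + 31*π/2.


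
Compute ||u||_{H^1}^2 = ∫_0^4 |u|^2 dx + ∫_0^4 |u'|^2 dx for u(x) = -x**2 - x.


||u||_{H^1}^2 = 7132/15

The H^1 norm (squared) on an interval (0, L) is
  ||u||_{H^1}^2 = ∫_0^L u(x)^2 dx + ∫_0^L u'(x)^2 dx.
Compute u'(x) = -2*x - 1.
Then u(x)^2 = x**4 + 2*x**3 + x**2 and u'(x)^2 = 4*x**2 + 4*x + 1.
Integrate each monomial from 0 to 4 using ∫_0^4 c·x^n dx = c·4^(n+1)/(n+1):
  ∫_0^4 u(x)^2 dx = ∫_0^4 (x^4 + 2*x^3 + x^2) dx. Term by term:
    ∫_0^4 x^4 dx = 1024/5;  ∫_0^4 2*x^3 dx = 128;  ∫_0^4 x^2 dx = 64/3.
  Sum: 1024/5 + 128 + 64/3 = 5312/15.
  ∫_0^4 u'(x)^2 dx = ∫_0^4 (4*x^2 + 4*x + 1) dx. Term by term:
    ∫_0^4 4*x^2 dx = 256/3;  ∫_0^4 4*x dx = 32;  ∫_0^4 1 dx = 4.
  Sum: 256/3 + 32 + 4 = 364/3.
Adding: ||u||_{H^1}^2 = 5312/15 + 364/3 = 7132/15.


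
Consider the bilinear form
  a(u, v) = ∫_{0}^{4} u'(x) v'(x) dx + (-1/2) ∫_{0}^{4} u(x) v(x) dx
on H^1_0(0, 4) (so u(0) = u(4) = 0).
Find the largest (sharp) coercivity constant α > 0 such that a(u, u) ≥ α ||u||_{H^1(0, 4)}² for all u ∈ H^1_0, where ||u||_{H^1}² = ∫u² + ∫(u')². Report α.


α = (-8 + π^2)/(π^2 + 16)

Coercivity of a(·,·) on H^1_0(0, 4) means a(u, u) ≥ α ||u||_{H^1}² for every u ∈ H^1_0.
The interval has length L = 4, and Poincaré/coercivity depend only on L. Here a(u, u) = ∫(u')² + (-1/2)·∫u².
Here c = -1/2 < 0 with |c| < (π/L)² = π^2/16, so coercivity still holds. The condition a(u,u) ≥ α||u||_{H^1}² reads (1−α)∫(u')² ≥ (α−c)∫u². Any admissible α is ≤ 1 (rapidly oscillating u have ∫u²/∫(u')² → 0), and α = 1 would force 0 ≥ (1−c)∫u², impossible since c < 1; so 1−α > 0. By the sharp Poincaré inequality on H^1_0 of an interval of length L, ∫(u')² ≥ (π/L)²∫u² with equality for the first sine mode sin(π(x−x₀)/L) (x₀ the left endpoint), so the inequality holds for all u iff (1−α)(π/L)² ≥ α − c, i.e. α ≤ ((π/L)² + c)/((π/L)² + 1) = (1 + c(L/π)²)/(1 + (L/π)²). (Direct route, valid since c ≤ 0: Poincaré gives c∫u² ≥ c(L/π)²∫(u')², so a(u,u) ≥ (1 + c(L/π)²)∫(u')², while ||u||_{H^1}² ≤ (1 + (L/π)²)∫(u')²; dividing yields the same α.) With (π/L)² = π^2/16 and c = -1/2, the largest admissible constant is α = ((π/L)² + c)/((π/L)² + 1).
Simplifying, α = (-8 + π^2)/(π^2 + 16).


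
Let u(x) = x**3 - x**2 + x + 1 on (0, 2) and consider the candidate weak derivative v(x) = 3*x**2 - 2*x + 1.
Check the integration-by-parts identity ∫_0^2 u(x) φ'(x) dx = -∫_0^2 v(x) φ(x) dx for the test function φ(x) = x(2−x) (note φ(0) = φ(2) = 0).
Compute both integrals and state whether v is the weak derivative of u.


LHS = -52/15, RHS = -52/15. Yes, v = u' weakly.

u(x) = x**3 - x**2 + x + 1, classical derivative u'(x) = 3*x**2 - 2*x + 1.
φ(x) = x(2−x), so φ'(x) = 2 - 2*x.
Note φ(0) = φ(2) = 0, so the boundary term u·φ vanishes.
LHS = ∫_0^2 u(x) φ'(x) dx = ∫_0^2 (-2*x^4 + 4*x^3 - 4*x^2 + 2) dx. Term by term:
  ∫_0^2 -2*x^4 dx = -64/5;  ∫_0^2 4*x^3 dx = 16;  ∫_0^2 -4*x^2 dx = -32/3;
  ∫_0^2 2 dx = 4.
Sum: -64/5 + 16 − 32/3 + 4 = -52/15.
So LHS = -52/15.
∫_0^2 v(x) φ(x) dx = ∫_0^2 (-3*x^4 + 8*x^3 - 5*x^2 + 2*x) dx. Term by term:
  ∫_0^2 -3*x^4 dx = -96/5;  ∫_0^2 8*x^3 dx = 32;  ∫_0^2 -5*x^2 dx = -40/3;
  ∫_0^2 2*x dx = 4.
Sum: -96/5 + 32 − 40/3 + 4 = 52/15.
So RHS = -∫_0^2 v(x) φ(x) dx = -52/15.
LHS = RHS, so the identity holds for this test φ.
Moreover u is smooth here and v(x) = u'(x) = 3*x**2 - 2*x + 1 pointwise, so the identity holds for every test function. Hence v is the weak derivative of u.


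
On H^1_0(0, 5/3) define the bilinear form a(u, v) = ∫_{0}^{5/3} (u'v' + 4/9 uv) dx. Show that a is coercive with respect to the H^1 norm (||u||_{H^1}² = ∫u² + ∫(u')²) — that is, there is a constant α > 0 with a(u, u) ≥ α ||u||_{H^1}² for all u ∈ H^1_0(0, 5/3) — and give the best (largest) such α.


α = (100 + 81*π^2)/(9*(25 + 9*π^2))

Coercivity of a(·,·) on H^1_0(0, 5/3) means a(u, u) ≥ α ||u||_{H^1}² for every u ∈ H^1_0.
The interval has length L = 5/3, and Poincaré/coercivity depend only on L. Here a(u, u) = ∫(u')² + (4/9)·∫u².
Here 0 < c = 4/9 < 1. The condition a(u,u) ≥ α||u||_{H^1}² reads (1−α)∫(u')² ≥ (α−c)∫u². Any admissible α is ≤ 1 (rapidly oscillating u have ∫u²/∫(u')² → 0), and α = 1 would force 0 ≥ (1−c)∫u², impossible since c < 1; so 1−α > 0. By the sharp Poincaré inequality on H^1_0 of an interval of length L, ∫(u')² ≥ (π/L)²∫u² with equality for the first sine mode sin(π(x−x₀)/L) (x₀ the left endpoint), so the inequality holds for all u iff (1−α)(π/L)² ≥ α − c, i.e. α ≤ ((π/L)² + c)/((π/L)² + 1) = (1 + c(L/π)²)/(1 + (L/π)²). With (π/L)² = 9*π^2/25 and c = 4/9, the largest admissible constant is α = ((π/L)² + c)/((π/L)² + 1).
Simplifying, α = (100 + 81*π^2)/(9*(25 + 9*π^2)).


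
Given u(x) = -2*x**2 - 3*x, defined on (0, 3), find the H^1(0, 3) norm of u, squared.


||u||_{H^1}^2 = 3987/5

The H^1 norm (squared) on an interval (0, L) is
  ||u||_{H^1}^2 = ∫_0^L u(x)^2 dx + ∫_0^L u'(x)^2 dx.
Compute u'(x) = -4*x - 3.
Then u(x)^2 = 4*x**4 + 12*x**3 + 9*x**2 and u'(x)^2 = 16*x**2 + 24*x + 9.
Integrate each monomial from 0 to 3 using ∫_0^3 c·x^n dx = c·3^(n+1)/(n+1):
  ∫_0^3 u(x)^2 dx = ∫_0^3 (4*x^4 + 12*x^3 + 9*x^2) dx. Term by term:
    ∫_0^3 4*x^4 dx = 972/5;  ∫_0^3 12*x^3 dx = 243;  ∫_0^3 9*x^2 dx = 81.
  Sum: 972/5 + 243 + 81 = 2592/5.
  ∫_0^3 u'(x)^2 dx = ∫_0^3 (16*x^2 + 24*x + 9) dx. Term by term:
    ∫_0^3 16*x^2 dx = 144;  ∫_0^3 24*x dx = 108;  ∫_0^3 9 dx = 27.
  Sum: 144 + 108 + 27 = 279.
Adding: ||u||_{H^1}^2 = 2592/5 + 279 = 3987/5.


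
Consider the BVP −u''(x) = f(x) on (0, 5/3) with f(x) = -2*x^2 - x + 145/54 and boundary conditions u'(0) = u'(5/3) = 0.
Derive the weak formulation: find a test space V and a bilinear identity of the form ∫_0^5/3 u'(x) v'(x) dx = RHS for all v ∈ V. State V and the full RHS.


V = H^1(0, 5/3) (no boundary constraint on v; u is determined up to an additive constant); weak form: ∫_0^5/3 u'v' dx = ∫_0^5/3 (-2*x^2 - x + 145/54) v dx for all v ∈ V.

Multiply both sides by a test function v and integrate from 0 to 5/3:
  ∫_0^5/3 −u''(x) v(x) dx = ∫_0^5/3 f(x) v(x) dx.
Integrate the LHS by parts once:
  ∫_0^5/3 −u'' v dx = −[u'(x) v(x)]_0^5/3 + ∫_0^5/3 u'(x) v'(x) dx.
Thus ∫_0^5/3 u'(x) v'(x) dx = ∫_0^5/3 f(x) v(x) dx + [u'(x) v(x)]_0^5/3.
Choose V so that boundary terms are either known or forced to vanish.
u has homogeneous Neumann: u'(0) = u'(5/3) = 0. So [u' v]_0^5/3 = 0·v(5/3) − 0·v(0) = 0 for any v; take V = H^1(0, 5/3).
Weak formulation: find u (satisfying any essential BC) such that ∫_0^5/3 u'(x) v'(x) dx = ∫_0^5/3 f v dx for all v ∈ V (homogeneous Neumann, so boundary terms vanish).
Substituting f(x) = -2*x^2 - x + 145/54, the right-hand side is ∫_0^5/3 (-2*x^2 - x + 145/54) v dx.
Compatibility check (pure Neumann): taking v ≡ 1 ∈ V gives 0 = ∫_0^5/3 f dx + (0) − (0), i.e. ∫_0^5/3 f dx must equal u'(0) − u'(5/3) = 0. Indeed ∫_0^5/3 (-2*x^2 - x + 145/54) dx = 0, so the data are compatible. The solution is then unique only up to an additive constant (fix it e.g. by requiring ∫_0^5/3 u dx = 0).


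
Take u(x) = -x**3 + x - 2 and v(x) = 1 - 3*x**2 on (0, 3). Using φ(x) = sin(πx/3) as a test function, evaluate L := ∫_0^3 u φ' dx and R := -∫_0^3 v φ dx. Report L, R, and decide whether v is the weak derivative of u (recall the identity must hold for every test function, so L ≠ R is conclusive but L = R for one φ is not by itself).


LHS = -324/π^3 + 75/π, RHS = -324/π^3 + 75/π. Yes, v = u' weakly.

u(x) = -x**3 + x - 2, classical derivative u'(x) = 1 - 3*x**2.
φ(x) = sin(πx/3), so φ'(x) = π*cos(π*x/3)/3.
Note φ(0) = φ(3) = 0, so the boundary term u·φ vanishes.
LHS = ∫_0^3 u(x) φ'(x) dx = ∫_0^3 (-π*x^3*cos(π*x/3)/3 + π*x*cos(π*x/3)/3 - 2*π*cos(π*x/3)/3) dx. Term by term:
  ∫_0^3 -2*π*cos(π*x/3)/3 dx = 0;  ∫_0^3 -π*x^3*cos(π*x/3)/3 dx = -324/π^3 + 81/π;  ∫_0^3 π*x*cos(π*x/3)/3 dx = -6/π.
Sum: 0 + -324/π^3 + 81/π − 6/π = -324/π^3 + 75/π.
So LHS = -324/π^3 + 75/π.
∫_0^3 v(x) φ(x) dx = ∫_0^3 (-3*x^2*sin(π*x/3) + sin(π*x/3)) dx. Term by term:
  ∫_0^3 -3*x^2*sin(π*x/3) dx = -81/π + 324/π^3;  ∫_0^3 sin(π*x/3) dx = 6/π.
Sum: -81/π + 324/π^3 + 6/π = -75/π + 324/π^3.
So RHS = -∫_0^3 v(x) φ(x) dx = -324/π^3 + 75/π.
LHS = RHS, so the identity holds for this test φ.
Moreover u is smooth here and v(x) = u'(x) = 1 - 3*x**2 pointwise, so the identity holds for every test function. Hence v is the weak derivative of u.


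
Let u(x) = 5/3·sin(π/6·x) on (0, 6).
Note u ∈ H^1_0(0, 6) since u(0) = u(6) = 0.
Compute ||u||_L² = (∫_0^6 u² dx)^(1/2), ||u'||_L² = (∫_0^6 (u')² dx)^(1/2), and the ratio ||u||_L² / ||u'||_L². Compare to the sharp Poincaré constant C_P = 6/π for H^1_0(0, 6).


||u||_L² / ||u'||_L² = 6/π = C_P.

u(x) = 5/3·sin(π/6·x), so u'(x) = 5*π*cos(π*x/6)/18.
Writing u(x) = A·sin(kπx/L) with A = 5/3 and k = 1, use ∫_0^L sin²(kπx/L) dx = L/2 and ∫_0^L cos²(kπx/L) dx = L/2.
u² = 25/9·sin²(π/6·x) and (u')² = 25*π^2/324·cos²(π/6·x), and each of sin², cos² integrates to L/2 = 3 over (0, 6).
∫_0^6 u² dx = 25/3, so ||u||_L² = 5*sqrt(3)/3.
∫_0^6 (u')² dx = 25*π^2/108, so ||u'||_L² = 5*sqrt(3)*π/18.
Ratio ||u||_L² / ||u'||_L² = 6/π.
Sharp Poincaré constant on H^1_0(0, 6) is C_P = L/π = 6/π, achieved by sin(π/6·x).
This is the k = 1 eigenfunction (up to amplitude), so the ratio equals the sharp Poincaré constant exactly.


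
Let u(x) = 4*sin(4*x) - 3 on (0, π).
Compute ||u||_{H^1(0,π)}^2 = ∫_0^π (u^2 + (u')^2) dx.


||u||_{H^1(0,π)}^2 = 145*π

u'(x) = 16*cos(4*x).
Expand u² and (u')² and integrate term by term on (0, π), using: for integers n ≥ 1, ∫_0^π sin²(nx) dx = ∫_0^π cos²(nx) dx = π/2; for n ≠ n', ∫_0^π sin(nx)sin(n'x) dx = ∫_0^π cos(nx)cos(n'x) dx = 0; and by product-to-sum, ∫_0^π sin(nx)cos(n'x) dx = ½∫_0^π [sin((n+n')x) + sin((n−n')x)] dx, which is 0 when n+n' is even and 2n/(n²−n'²) when n+n' is odd (it need not vanish on (0, π)). For the constant mode: ∫_0^π 1 dx = π, ∫_0^π cos(nx) dx = 0, ∫_0^π sin(nx) dx = (1−(−1)^n)/n.
  u² squared terms: (-3)²·∫1 dx = 9·π = 9*π;  (4)²·∫sin(4x)² dx = 16·π/2 = 8*π.
  u² cross terms: 2·(-3)·(4)·∫1·sin(4x) dx = -24·(0) = 0.
  So ∫_0^π u² dx = 9*π + 8*π + 0 = 17*π.
  (u')² squared terms: (16)²·∫cos(4x)² dx = 256·π/2 = 128*π.
  So ∫_0^π (u')² dx = 128*π.
||u||_{H^1}^2 = (17*π) + (128*π) = 145*π.


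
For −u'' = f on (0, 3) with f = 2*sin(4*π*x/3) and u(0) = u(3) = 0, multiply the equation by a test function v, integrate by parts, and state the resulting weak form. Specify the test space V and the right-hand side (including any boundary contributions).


V = H^1_0(0, 3) (so v(0) = v(3) = 0); weak form: ∫_0^3 u'v' dx = ∫_0^3 (2*sin(4*π*x/3)) v dx for all v ∈ V.

Multiply both sides by a test function v and integrate from 0 to 3:
  ∫_0^3 −u''(x) v(x) dx = ∫_0^3 f(x) v(x) dx.
Integrate the LHS by parts once:
  ∫_0^3 −u'' v dx = −[u'(x) v(x)]_0^3 + ∫_0^3 u'(x) v'(x) dx.
Thus ∫_0^3 u'(x) v'(x) dx = ∫_0^3 f(x) v(x) dx + [u'(x) v(x)]_0^3.
Choose V so that boundary terms are either known or forced to vanish.
u is Dirichlet: u(0) = u(3) = 0. Let V = H^1_0(0, 3); then v(0) = v(3) = 0, and [u' v]_0^3 = 0.
Weak formulation: find u (satisfying any essential BC) such that ∫_0^3 u'(x) v'(x) dx = ∫_0^3 f v dx for all v ∈ V.
Substituting f(x) = 2*sin(4*π*x/3), the right-hand side is ∫_0^3 (2*sin(4*π*x/3)) v dx.


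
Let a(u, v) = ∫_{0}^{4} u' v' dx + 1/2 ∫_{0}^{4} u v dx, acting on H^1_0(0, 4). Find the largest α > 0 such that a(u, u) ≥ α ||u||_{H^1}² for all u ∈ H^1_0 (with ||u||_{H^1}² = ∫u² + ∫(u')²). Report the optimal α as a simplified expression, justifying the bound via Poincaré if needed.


α = (8 + π^2)/(π^2 + 16)

Coercivity of a(·,·) on H^1_0(0, 4) means a(u, u) ≥ α ||u||_{H^1}² for every u ∈ H^1_0.
The interval has length L = 4, and Poincaré/coercivity depend only on L. Here a(u, u) = ∫(u')² + (1/2)·∫u².
Here 0 < c = 1/2 < 1. The condition a(u,u) ≥ α||u||_{H^1}² reads (1−α)∫(u')² ≥ (α−c)∫u². Any admissible α is ≤ 1 (rapidly oscillating u have ∫u²/∫(u')² → 0), and α = 1 would force 0 ≥ (1−c)∫u², impossible since c < 1; so 1−α > 0. By the sharp Poincaré inequality on H^1_0 of an interval of length L, ∫(u')² ≥ (π/L)²∫u² with equality for the first sine mode sin(π(x−x₀)/L) (x₀ the left endpoint), so the inequality holds for all u iff (1−α)(π/L)² ≥ α − c, i.e. α ≤ ((π/L)² + c)/((π/L)² + 1) = (1 + c(L/π)²)/(1 + (L/π)²). With (π/L)² = π^2/16 and c = 1/2, the largest admissible constant is α = ((π/L)² + c)/((π/L)² + 1).
Simplifying, α = (8 + π^2)/(π^2 + 16).


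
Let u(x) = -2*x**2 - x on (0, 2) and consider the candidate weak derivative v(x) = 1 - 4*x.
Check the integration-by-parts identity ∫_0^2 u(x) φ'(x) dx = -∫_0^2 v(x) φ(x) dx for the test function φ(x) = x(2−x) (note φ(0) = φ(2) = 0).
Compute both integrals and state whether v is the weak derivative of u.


LHS = 20/3, RHS = 4. No, v is not the weak derivative of u.

u(x) = -2*x**2 - x, classical derivative u'(x) = -4*x - 1.
φ(x) = x(2−x), so φ'(x) = 2 - 2*x.
Note φ(0) = φ(2) = 0, so the boundary term u·φ vanishes.
LHS = ∫_0^2 u(x) φ'(x) dx = ∫_0^2 (4*x^3 - 2*x^2 - 2*x) dx. Term by term:
  ∫_0^2 4*x^3 dx = 16;  ∫_0^2 -2*x^2 dx = -16/3;  ∫_0^2 -2*x dx = -4.
Sum: 16 − 16/3 − 4 = 20/3.
So LHS = 20/3.
∫_0^2 v(x) φ(x) dx = ∫_0^2 (4*x^3 - 9*x^2 + 2*x) dx. Term by term:
  ∫_0^2 4*x^3 dx = 16;  ∫_0^2 -9*x^2 dx = -24;  ∫_0^2 2*x dx = 4.
Sum: 16 − 24 + 4 = -4.
So RHS = -∫_0^2 v(x) φ(x) dx = 4.
LHS − RHS = 8/3 ≠ 0, so the identity fails.
(For a valid weak derivative the identity must hold for EVERY test function, in particular this one. The failure shows v is NOT the weak derivative of u.)
Correct weak derivative would be u'(x) = -4*x - 1.


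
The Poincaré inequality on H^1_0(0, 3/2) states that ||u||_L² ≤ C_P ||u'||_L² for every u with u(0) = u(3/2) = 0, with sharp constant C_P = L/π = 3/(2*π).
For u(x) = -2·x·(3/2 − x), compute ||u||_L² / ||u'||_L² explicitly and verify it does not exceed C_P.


||u||_L² / ||u'||_L² = 3*sqrt(10)/20 < C_P = 3/(2*π).

u(x) = -2·x·(3/2 − x), so u'(x) = 4*x - 3.
u(x) = -2·x·(3/2 − x) vanishes at x = 0 and x = 3/2, so u ∈ H^1_0(0, 3/2). Differentiate via the product rule and integrate the resulting polynomials term by term.
  ∫_0^3/2 u² dx = ∫_0^3/2 (4*x^4 - 12*x^3 + 9*x^2) dx. Term by term:
    ∫_0^3/2 4*x^4 dx = 243/40;  ∫_0^3/2 -12*x^3 dx = -243/16;  ∫_0^3/2 9*x^2 dx = 81/8.
  Sum: 243/40 − 243/16 + 81/8 = 81/80.
  ∫_0^3/2 (u')² dx = ∫_0^3/2 (16*x^2 - 24*x + 9) dx. Term by term:
    ∫_0^3/2 16*x^2 dx = 18;  ∫_0^3/2 -24*x dx = -27;  ∫_0^3/2 9 dx = 27/2.
  Sum: 18 − 27 + 27/2 = 9/2.
∫_0^3/2 u² dx = 81/80, so ||u||_L² = 9*sqrt(5)/20.
∫_0^3/2 (u')² dx = 9/2, so ||u'||_L² = 3*sqrt(2)/2.
Ratio ||u||_L² / ||u'||_L² = 3*sqrt(10)/20.
Sharp Poincaré constant on H^1_0(0, 3/2) is C_P = L/π = 3/(2*π), achieved by sin(2*π/3·x).
A polynomial bump cannot attain the sharp Poincaré constant (only the first sine eigenfunction does), so the ratio is strictly less than C_P, consistent with ||u||_L² ≤ C_P ||u'||_L².


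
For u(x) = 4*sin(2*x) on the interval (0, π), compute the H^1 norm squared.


||u||_{H^1(0,π)}^2 = 40*π

u'(x) = 8*cos(2*x).
Expand u² and (u')² and integrate term by term on (0, π), using: for integers n ≥ 1, ∫_0^π sin²(nx) dx = ∫_0^π cos²(nx) dx = π/2; for n ≠ n', ∫_0^π sin(nx)sin(n'x) dx = ∫_0^π cos(nx)cos(n'x) dx = 0; and by product-to-sum, ∫_0^π sin(nx)cos(n'x) dx = ½∫_0^π [sin((n+n')x) + sin((n−n')x)] dx, which is 0 when n+n' is even and 2n/(n²−n'²) when n+n' is odd (it need not vanish on (0, π)).
  u² squared terms: (4)²·∫sin(2x)² dx = 16·π/2 = 8*π.
  So ∫_0^π u² dx = 8*π.
  (u')² squared terms: (8)²·∫cos(2x)² dx = 64·π/2 = 32*π.
  So ∫_0^π (u')² dx = 32*π.
||u||_{H^1}^2 = (8*π) + (32*π) = 40*π.


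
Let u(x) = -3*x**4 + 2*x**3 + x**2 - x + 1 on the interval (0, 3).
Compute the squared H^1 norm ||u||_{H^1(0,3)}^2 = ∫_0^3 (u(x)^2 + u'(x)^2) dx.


||u||_{H^1}^2 = 1324794/35

The H^1 norm (squared) on an interval (0, L) is
  ||u||_{H^1}^2 = ∫_0^L u(x)^2 dx + ∫_0^L u'(x)^2 dx.
Compute u'(x) = -12*x**3 + 6*x**2 + 2*x - 1.
Then u(x)^2 = 9*x**8 - 12*x**7 - 2*x**6 + 10*x**5 - 9*x**4 + 2*x**3 + 3*x**2 - 2*x + 1 and u'(x)^2 = 144*x**6 - 144*x**5 - 12*x**4 + 48*x**3 - 8*x**2 - 4*x + 1.
Integrate each monomial from 0 to 3 using ∫_0^3 c·x^n dx = c·3^(n+1)/(n+1):
  ∫_0^3 u(x)^2 dx = ∫_0^3 (9*x^8 - 12*x^7 - 2*x^6 + 10*x^5 - 9*x^4 + 2*x^3 + 3*x^2 - 2*x + 1) dx. Term by term:
    ∫_0^3 9*x^8 dx = 19683;  ∫_0^3 -12*x^7 dx = -19683/2;  ∫_0^3 -2*x^6 dx = -4374/7;
    ∫_0^3 10*x^5 dx = 1215;  ∫_0^3 -9*x^4 dx = -2187/5;  ∫_0^3 2*x^3 dx = 81/2;
    ∫_0^3 3*x^2 dx = 27;  ∫_0^3 -2*x dx = -9;  ∫_0^3 1 dx = 3.
  Sum: 19683 − 19683/2 − 4374/7 + 1215 − 2187/5 + 81/2 + 27 − 9 + 3 = 351951/35.
  ∫_0^3 u'(x)^2 dx = ∫_0^3 (144*x^6 - 144*x^5 - 12*x^4 + 48*x^3 - 8*x^2 - 4*x + 1) dx. Term by term:
    ∫_0^3 144*x^6 dx = 314928/7;  ∫_0^3 -144*x^5 dx = -17496;  ∫_0^3 -12*x^4 dx = -2916/5;
    ∫_0^3 48*x^3 dx = 972;  ∫_0^3 -8*x^2 dx = -72;  ∫_0^3 -4*x dx = -18;
    ∫_0^3 1 dx = 3.
  Sum: 314928/7 − 17496 − 2916/5 + 972 − 72 − 18 + 3 = 972843/35.
Adding: ||u||_{H^1}^2 = 351951/35 + 972843/35 = 1324794/35.


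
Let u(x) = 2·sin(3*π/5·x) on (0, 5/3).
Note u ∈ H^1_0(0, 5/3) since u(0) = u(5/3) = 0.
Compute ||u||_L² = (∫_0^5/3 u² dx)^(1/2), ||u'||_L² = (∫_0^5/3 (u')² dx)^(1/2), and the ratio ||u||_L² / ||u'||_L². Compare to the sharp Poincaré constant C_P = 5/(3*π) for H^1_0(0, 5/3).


||u||_L² / ||u'||_L² = 5/(3*π) = C_P.

u(x) = 2·sin(3*π/5·x), so u'(x) = 6*π*cos(3*π*x/5)/5.
Writing u(x) = A·sin(kπx/L) with A = 2 and k = 1, use ∫_0^L sin²(kπx/L) dx = L/2 and ∫_0^L cos²(kπx/L) dx = L/2.
u² = 4·sin²(3*π/5·x) and (u')² = 36*π^2/25·cos²(3*π/5·x), and each of sin², cos² integrates to L/2 = 5/6 over (0, 5/3).
∫_0^5/3 u² dx = 10/3, so ||u||_L² = sqrt(30)/3.
∫_0^5/3 (u')² dx = 6*π^2/5, so ||u'||_L² = sqrt(30)*π/5.
Ratio ||u||_L² / ||u'||_L² = 5/(3*π).
Sharp Poincaré constant on H^1_0(0, 5/3) is C_P = L/π = 5/(3*π), achieved by sin(3*π/5·x).
This is the k = 1 eigenfunction (up to amplitude), so the ratio equals the sharp Poincaré constant exactly.


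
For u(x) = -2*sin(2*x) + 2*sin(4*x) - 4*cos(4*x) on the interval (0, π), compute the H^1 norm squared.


||u||_{H^1(0,π)}^2 = 180*π

u'(x) = 16*sin(4*x) - 4*cos(2*x) + 8*cos(4*x).
Expand u² and (u')² and integrate term by term on (0, π), using: for integers n ≥ 1, ∫_0^π sin²(nx) dx = ∫_0^π cos²(nx) dx = π/2; for n ≠ n', ∫_0^π sin(nx)sin(n'x) dx = ∫_0^π cos(nx)cos(n'x) dx = 0; and by product-to-sum, ∫_0^π sin(nx)cos(n'x) dx = ½∫_0^π [sin((n+n')x) + sin((n−n')x)] dx, which is 0 when n+n' is even and 2n/(n²−n'²) when n+n' is odd (it need not vanish on (0, π)).
  u² squared terms: (-4)²·∫cos(4x)² dx = 16·π/2 = 8*π;  (-2)²·∫sin(2x)² dx = 4·π/2 = 2*π;  (2)²·∫sin(4x)² dx = 4·π/2 = 2*π.
  u² cross terms: 2·(-4)·(-2)·∫cos(4x)·sin(2x) dx = 16·(0) = 0;  2·(-4)·(2)·∫cos(4x)·sin(4x) dx = -16·(0) = 0;  2·(-2)·(2)·∫sin(2x)·sin(4x) dx = -8·(0) = 0.
  So ∫_0^π u² dx = 8*π + 2*π + 2*π + 0 + 0 + 0 = 12*π.
  (u')² squared terms: (-4)²·∫cos(2x)² dx = 16·π/2 = 8*π;  (8)²·∫cos(4x)² dx = 64·π/2 = 32*π;  (16)²·∫sin(4x)² dx = 256·π/2 = 128*π.
  (u')² cross terms: 2·(-4)·(8)·∫cos(2x)·cos(4x) dx = -64·(0) = 0;  2·(-4)·(16)·∫cos(2x)·sin(4x) dx = -128·(0) = 0;  2·(8)·(16)·∫cos(4x)·sin(4x) dx = 256·(0) = 0.
  So ∫_0^π (u')² dx = 8*π + 32*π + 128*π + 0 + 0 + 0 = 168*π.
||u||_{H^1}^2 = (12*π) + (168*π) = 180*π.


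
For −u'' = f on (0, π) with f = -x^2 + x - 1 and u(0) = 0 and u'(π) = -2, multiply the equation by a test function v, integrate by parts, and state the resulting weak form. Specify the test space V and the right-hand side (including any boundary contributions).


V = {v ∈ H^1(0, π) : v(0) = 0} (test functions vanish at x = 0 where u is specified); weak form: ∫_0^π u'v' dx = ∫_0^π (-x^2 + x - 1) v dx − 2·v(π) for all v ∈ V.

Multiply both sides by a test function v and integrate from 0 to π:
  ∫_0^π −u''(x) v(x) dx = ∫_0^π f(x) v(x) dx.
Integrate the LHS by parts once:
  ∫_0^π −u'' v dx = −[u'(x) v(x)]_0^π + ∫_0^π u'(x) v'(x) dx.
Thus ∫_0^π u'(x) v'(x) dx = ∫_0^π f(x) v(x) dx + [u'(x) v(x)]_0^π.
Choose V so that boundary terms are either known or forced to vanish.
Mixed BC: u(0) = 0 (Dirichlet) and u'(π) = -2 (Neumann). Define V = {v ∈ H^1(0, π) : v(0) = 0}. Then [u' v]_0^π = u'(π)·v(π) − u'(0)·0 = − 2·v(π).
Weak formulation: find u (satisfying any essential BC) such that ∫_0^π u'(x) v'(x) dx = ∫_0^π f v dx − 2·v(π) for all v ∈ V (Dirichlet at 0 absorbed into V; Neumann datum at x = π contributes the boundary term).
Substituting f(x) = -x^2 + x - 1, the right-hand side is ∫_0^π (-x^2 + x - 1) v dx − 2·v(π).


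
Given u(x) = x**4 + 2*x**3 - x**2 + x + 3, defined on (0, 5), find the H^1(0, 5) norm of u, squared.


||u||_{H^1}^2 = 47374850/63

The H^1 norm (squared) on an interval (0, L) is
  ||u||_{H^1}^2 = ∫_0^L u(x)^2 dx + ∫_0^L u'(x)^2 dx.
Compute u'(x) = 4*x**3 + 6*x**2 - 2*x + 1.
Then u(x)^2 = x**8 + 4*x**7 + 2*x**6 - 2*x**5 + 11*x**4 + 10*x**3 - 5*x**2 + 6*x + 9 and u'(x)^2 = 16*x**6 + 48*x**5 + 20*x**4 - 16*x**3 + 16*x**2 - 4*x + 1.
Integrate each monomial from 0 to 5 using ∫_0^5 c·x^n dx = c·5^(n+1)/(n+1):
  ∫_0^5 u(x)^2 dx = ∫_0^5 (x^8 + 4*x^7 + 2*x^6 - 2*x^5 + 11*x^4 + 10*x^3 - 5*x^2 + 6*x + 9) dx. Term by term:
    ∫_0^5 x^8 dx = 1953125/9;  ∫_0^5 4*x^7 dx = 390625/2;  ∫_0^5 2*x^6 dx = 156250/7;
    ∫_0^5 -2*x^5 dx = -15625/3;  ∫_0^5 11*x^4 dx = 6875;  ∫_0^5 10*x^3 dx = 3125/2;
    ∫_0^5 -5*x^2 dx = -625/3;  ∫_0^5 6*x dx = 75;  ∫_0^5 9 dx = 45.
  Sum: 1953125/9 + 390625/2 + 156250/7 − 15625/3 + 6875 + 3125/2 − 625/3 + 75 + 45 = 27580685/63.
  ∫_0^5 u'(x)^2 dx = ∫_0^5 (16*x^6 + 48*x^5 + 20*x^4 - 16*x^3 + 16*x^2 - 4*x + 1) dx. Term by term:
    ∫_0^5 16*x^6 dx = 1250000/7;  ∫_0^5 48*x^5 dx = 125000;  ∫_0^5 20*x^4 dx = 12500;
    ∫_0^5 -16*x^3 dx = -2500;  ∫_0^5 16*x^2 dx = 2000/3;  ∫_0^5 -4*x dx = -50;
    ∫_0^5 1 dx = 5.
  Sum: 1250000/7 + 125000 + 12500 − 2500 + 2000/3 − 50 + 5 = 6598055/21.
Adding: ||u||_{H^1}^2 = 27580685/63 + 6598055/21 = 47374850/63.


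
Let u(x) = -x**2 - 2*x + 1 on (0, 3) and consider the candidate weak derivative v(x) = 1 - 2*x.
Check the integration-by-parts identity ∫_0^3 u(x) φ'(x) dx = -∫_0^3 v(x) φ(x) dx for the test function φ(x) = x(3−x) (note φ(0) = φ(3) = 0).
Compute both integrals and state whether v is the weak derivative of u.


LHS = 45/2, RHS = 9. No, v is not the weak derivative of u.

u(x) = -x**2 - 2*x + 1, classical derivative u'(x) = -2*x - 2.
φ(x) = x(3−x), so φ'(x) = 3 - 2*x.
Note φ(0) = φ(3) = 0, so the boundary term u·φ vanishes.
LHS = ∫_0^3 u(x) φ'(x) dx = ∫_0^3 (2*x^3 + x^2 - 8*x + 3) dx. Term by term:
  ∫_0^3 2*x^3 dx = 81/2;  ∫_0^3 x^2 dx = 9;  ∫_0^3 -8*x dx = -36;
  ∫_0^3 3 dx = 9.
Sum: 81/2 + 9 − 36 + 9 = 45/2.
So LHS = 45/2.
∫_0^3 v(x) φ(x) dx = ∫_0^3 (2*x^3 - 7*x^2 + 3*x) dx. Term by term:
  ∫_0^3 2*x^3 dx = 81/2;  ∫_0^3 -7*x^2 dx = -63;  ∫_0^3 3*x dx = 27/2.
Sum: 81/2 − 63 + 27/2 = -9.
So RHS = -∫_0^3 v(x) φ(x) dx = 9.
LHS − RHS = 27/2 ≠ 0, so the identity fails.
(For a valid weak derivative the identity must hold for EVERY test function, in particular this one. The failure shows v is NOT the weak derivative of u.)
Correct weak derivative would be u'(x) = -2*x - 2.
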